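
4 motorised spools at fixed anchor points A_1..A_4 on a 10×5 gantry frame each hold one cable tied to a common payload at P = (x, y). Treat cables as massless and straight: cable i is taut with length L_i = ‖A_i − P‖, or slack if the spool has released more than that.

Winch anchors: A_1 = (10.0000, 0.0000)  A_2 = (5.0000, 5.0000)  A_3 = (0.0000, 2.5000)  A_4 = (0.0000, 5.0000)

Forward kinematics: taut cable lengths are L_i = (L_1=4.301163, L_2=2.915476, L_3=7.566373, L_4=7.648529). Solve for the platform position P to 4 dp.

(7.5000, 3.5000)

each cable: (A_i−P)·(A_i−P) = L_i²; let c_i = ‖A_i‖²−L_i²
c_1 = 100.0000+0.0000−18.5000 = 81.5000
row 1: 10.0000x − 10.0000y = 40.0000  (c_2=41.5000)
row 2: 20.0000x − 5.0000y = 132.5000  (c_3=-51.0000)
row 3: 20.0000x − 10.0000y = 115.0000  (c_4=-33.5000)
Cramer on rows 1–2 → x = 7.5000, y = 3.5000
check cable 4: ‖A_4−P‖² = 58.5000 ≈ L_4² = 58.5000 ✓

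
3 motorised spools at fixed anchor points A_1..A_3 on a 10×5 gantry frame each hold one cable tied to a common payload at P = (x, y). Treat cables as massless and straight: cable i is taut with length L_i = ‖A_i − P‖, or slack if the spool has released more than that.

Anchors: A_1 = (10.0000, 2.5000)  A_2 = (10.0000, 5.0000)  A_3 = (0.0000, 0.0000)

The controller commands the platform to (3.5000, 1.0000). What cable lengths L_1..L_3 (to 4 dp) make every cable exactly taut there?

L_1: Δ = A_1−P = (6.5000, 1.5000) → ‖Δ‖ = √44.5000 = 6.6708
L_2: Δ = A_2−P = (6.5000, 4.0000) → ‖Δ‖ = √58.2500 = 7.6322
L_3: Δ = A_3−P = (-3.5000, -1.0000) → ‖Δ‖ = √13.2500 = 3.6401

(6.6708, 7.6322, 3.6401)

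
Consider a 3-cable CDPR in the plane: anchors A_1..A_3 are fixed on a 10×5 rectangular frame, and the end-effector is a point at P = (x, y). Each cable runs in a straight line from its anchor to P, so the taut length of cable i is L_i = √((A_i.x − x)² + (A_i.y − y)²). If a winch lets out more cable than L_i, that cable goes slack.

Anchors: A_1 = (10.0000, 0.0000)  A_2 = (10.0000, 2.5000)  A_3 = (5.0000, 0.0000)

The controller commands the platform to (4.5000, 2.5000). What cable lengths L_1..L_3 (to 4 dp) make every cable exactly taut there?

(6.0415, 5.5000, 2.5495)

L_1: Δ = A_1−P = (5.5000, -2.5000) → ‖Δ‖ = √36.5000 = 6.0415
L_2: Δ = A_2−P = (5.5000, 0.0000) → ‖Δ‖ = √30.2500 = 5.5000
L_3: Δ = A_3−P = (0.5000, -2.5000) → ‖Δ‖ = √6.5000 = 2.5495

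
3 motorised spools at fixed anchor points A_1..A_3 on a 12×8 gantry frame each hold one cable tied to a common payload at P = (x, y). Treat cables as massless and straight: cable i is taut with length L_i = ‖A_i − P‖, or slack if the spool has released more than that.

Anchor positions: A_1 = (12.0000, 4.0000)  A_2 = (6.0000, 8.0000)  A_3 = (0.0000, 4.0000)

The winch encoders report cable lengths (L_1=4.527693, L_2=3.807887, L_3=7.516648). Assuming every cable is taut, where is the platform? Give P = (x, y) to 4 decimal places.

each cable: (A_i−P)·(A_i−P) = L_i²; let k_i = ‖A_i‖²−L_i²
k_1 = 144.0000+16.0000−20.5000 = 139.5000
row 1: 12.0000x − 8.0000y = 54.0000  (k_2=85.5000)
row 2: 24.0000x + 0.0000y = 180.0000  (k_3=-40.5000)
Cramer on rows 1–2 → x = 7.5000, y = 4.5000

(7.5000, 4.5000)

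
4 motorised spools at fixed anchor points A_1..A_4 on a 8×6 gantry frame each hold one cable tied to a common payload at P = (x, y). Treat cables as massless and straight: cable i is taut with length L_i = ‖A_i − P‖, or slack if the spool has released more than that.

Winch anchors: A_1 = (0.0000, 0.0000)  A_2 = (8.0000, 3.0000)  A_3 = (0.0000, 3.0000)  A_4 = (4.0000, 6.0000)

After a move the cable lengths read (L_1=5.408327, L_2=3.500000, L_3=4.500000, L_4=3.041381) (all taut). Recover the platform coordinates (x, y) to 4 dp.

circle eqns → linear via eq_j − eq_1; set c_j = A_j·A_j − L_j²
c_1 = 0.0000+0.0000−29.2500 = -29.2500
-16.0000·x − 6.0000·y = c_1−c_2 = -90.0000
0.0000·x − 6.0000·y = c_1−c_3 = -18.0000
-8.0000·x − 12.0000·y = c_1−c_4 = -72.0000
solve first two rows → x=4.5000, y=3.0000
check cable 4: ‖A_4−P‖² = 9.2500 ≈ L_4² = 9.2500 ✓

(4.5000, 3.0000)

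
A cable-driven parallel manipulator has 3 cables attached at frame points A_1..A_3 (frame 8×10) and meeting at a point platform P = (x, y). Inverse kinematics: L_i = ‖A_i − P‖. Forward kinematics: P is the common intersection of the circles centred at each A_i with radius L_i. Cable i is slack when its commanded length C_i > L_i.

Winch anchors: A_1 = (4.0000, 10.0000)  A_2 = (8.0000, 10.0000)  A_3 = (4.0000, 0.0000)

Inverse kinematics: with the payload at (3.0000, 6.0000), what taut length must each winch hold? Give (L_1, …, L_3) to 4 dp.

L_1 = √((4.0000−3.0000)² + (10.0000−6.0000)²) = 4.1231
L_2 = √((8.0000−3.0000)² + (10.0000−6.0000)²) = 6.4031
L_3 = √((4.0000−3.0000)² + (0.0000−6.0000)²) = 6.0828

(4.1231, 6.4031, 6.0828)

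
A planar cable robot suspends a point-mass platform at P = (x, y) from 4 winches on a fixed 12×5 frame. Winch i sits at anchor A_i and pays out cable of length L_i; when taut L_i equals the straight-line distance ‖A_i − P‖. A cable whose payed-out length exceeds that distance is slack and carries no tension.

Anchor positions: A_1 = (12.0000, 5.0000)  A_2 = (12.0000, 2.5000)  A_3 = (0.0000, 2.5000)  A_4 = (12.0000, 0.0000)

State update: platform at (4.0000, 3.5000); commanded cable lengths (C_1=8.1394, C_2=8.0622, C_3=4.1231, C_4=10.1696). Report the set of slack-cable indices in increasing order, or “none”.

cable 1: √((8.0000)²+(1.5000)²)=8.1394, C_1=8.1394: taut
cable 2: √((8.0000)²+(-1.0000)²)=8.0623, C_2=8.0622: taut
cable 3: √((-4.0000)²+(-1.0000)²)=4.1231, C_3=4.1231: taut
cable 4: √((8.0000)²+(-3.5000)²)=8.7321, C_4=10.1696: slack

4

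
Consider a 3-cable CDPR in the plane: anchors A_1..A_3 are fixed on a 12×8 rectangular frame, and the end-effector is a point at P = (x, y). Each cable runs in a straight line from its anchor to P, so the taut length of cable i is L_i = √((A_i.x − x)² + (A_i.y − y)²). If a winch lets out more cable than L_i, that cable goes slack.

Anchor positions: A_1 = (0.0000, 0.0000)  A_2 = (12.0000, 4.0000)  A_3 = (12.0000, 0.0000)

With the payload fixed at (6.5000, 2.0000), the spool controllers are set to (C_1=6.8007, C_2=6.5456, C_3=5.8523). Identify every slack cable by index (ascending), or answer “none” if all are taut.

2

cable 1: √((-6.5000)²+(-2.0000)²)=6.8007, C_1=6.8007: taut
cable 2: √((5.5000)²+(2.0000)²)=5.8523, C_2=6.5456: slack
cable 3: √((5.5000)²+(-2.0000)²)=5.8523, C_3=5.8523: taut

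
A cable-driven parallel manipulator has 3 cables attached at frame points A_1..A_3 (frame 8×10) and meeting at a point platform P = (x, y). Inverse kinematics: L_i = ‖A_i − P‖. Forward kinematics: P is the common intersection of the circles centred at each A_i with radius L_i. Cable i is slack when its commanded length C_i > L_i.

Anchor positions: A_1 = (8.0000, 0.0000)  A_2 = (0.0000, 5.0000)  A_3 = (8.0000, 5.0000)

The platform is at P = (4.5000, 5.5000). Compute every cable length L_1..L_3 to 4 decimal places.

(6.5192, 4.5277, 3.5355)

cable 1: Δx=3.5000, Δy=-5.5000; L_1 = √(Δx²+Δy²) = 6.5192
cable 2: Δx=-4.5000, Δy=-0.5000; L_2 = √(Δx²+Δy²) = 4.5277
cable 3: Δx=3.5000, Δy=-0.5000; L_3 = √(Δx²+Δy²) = 3.5355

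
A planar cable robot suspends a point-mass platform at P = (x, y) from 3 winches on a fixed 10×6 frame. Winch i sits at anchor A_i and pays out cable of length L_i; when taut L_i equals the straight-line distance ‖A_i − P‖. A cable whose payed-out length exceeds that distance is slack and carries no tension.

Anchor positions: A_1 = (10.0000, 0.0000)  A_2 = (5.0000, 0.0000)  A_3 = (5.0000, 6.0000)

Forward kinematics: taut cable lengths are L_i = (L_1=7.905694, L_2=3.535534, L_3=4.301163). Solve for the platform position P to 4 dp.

(2.5000, 2.5000)

circle eqns → linear via eq_j − eq_1; set c_j = A_j·A_j − L_j²
c_1 = 100.0000+0.0000−62.5000 = 37.5000
10.0000·x + 0.0000·y = c_1−c_2 = 25.0000
10.0000·x − 12.0000·y = c_1−c_3 = -5.0000
solve first two rows → x=2.5000, y=2.5000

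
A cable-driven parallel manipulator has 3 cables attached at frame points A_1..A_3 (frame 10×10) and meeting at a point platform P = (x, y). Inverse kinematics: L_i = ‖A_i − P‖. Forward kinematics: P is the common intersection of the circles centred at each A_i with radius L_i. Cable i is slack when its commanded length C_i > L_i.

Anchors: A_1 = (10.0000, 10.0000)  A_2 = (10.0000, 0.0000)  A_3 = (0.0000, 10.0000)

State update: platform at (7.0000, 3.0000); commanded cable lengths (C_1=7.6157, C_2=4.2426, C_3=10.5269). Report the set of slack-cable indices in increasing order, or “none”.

i=1: geometric 7.6158 vs commanded 7.6157 ⇒ taut
i=2: geometric 4.2426 vs commanded 4.2426 ⇒ taut
i=3: geometric 9.8995 vs commanded 10.5269 ⇒ slack

3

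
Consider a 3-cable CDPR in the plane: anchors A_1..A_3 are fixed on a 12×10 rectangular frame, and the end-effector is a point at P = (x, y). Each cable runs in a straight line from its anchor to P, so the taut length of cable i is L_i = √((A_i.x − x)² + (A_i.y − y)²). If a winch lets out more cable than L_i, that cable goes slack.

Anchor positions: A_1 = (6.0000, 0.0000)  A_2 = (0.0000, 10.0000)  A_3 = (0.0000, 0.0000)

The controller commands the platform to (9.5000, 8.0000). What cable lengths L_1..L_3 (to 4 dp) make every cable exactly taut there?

(8.7321, 9.7082, 12.4197)

L_1: Δ = A_1−P = (-3.5000, -8.0000) → ‖Δ‖ = √76.2500 = 8.7321
L_2: Δ = A_2−P = (-9.5000, 2.0000) → ‖Δ‖ = √94.2500 = 9.7082
L_3: Δ = A_3−P = (-9.5000, -8.0000) → ‖Δ‖ = √154.2500 = 12.4197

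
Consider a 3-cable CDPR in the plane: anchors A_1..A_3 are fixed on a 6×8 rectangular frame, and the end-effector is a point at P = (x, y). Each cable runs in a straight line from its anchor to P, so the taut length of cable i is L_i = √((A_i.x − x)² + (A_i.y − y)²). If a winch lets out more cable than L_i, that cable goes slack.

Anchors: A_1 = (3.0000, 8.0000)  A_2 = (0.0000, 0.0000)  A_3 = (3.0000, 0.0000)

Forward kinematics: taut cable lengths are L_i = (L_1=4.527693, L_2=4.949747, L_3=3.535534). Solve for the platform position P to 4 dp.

each cable: (A_i−P)·(A_i−P) = L_i²; let c_i = ‖A_i‖²−L_i²
c_1 = 9.0000+64.0000−20.5000 = 52.5000
row 1: 6.0000x + 16.0000y = 77.0000  (c_2=-24.5000)
row 2: 0.0000x + 16.0000y = 56.0000  (c_3=-3.5000)
Cramer on rows 1–2 → x = 3.5000, y = 3.5000

(3.5000, 3.5000)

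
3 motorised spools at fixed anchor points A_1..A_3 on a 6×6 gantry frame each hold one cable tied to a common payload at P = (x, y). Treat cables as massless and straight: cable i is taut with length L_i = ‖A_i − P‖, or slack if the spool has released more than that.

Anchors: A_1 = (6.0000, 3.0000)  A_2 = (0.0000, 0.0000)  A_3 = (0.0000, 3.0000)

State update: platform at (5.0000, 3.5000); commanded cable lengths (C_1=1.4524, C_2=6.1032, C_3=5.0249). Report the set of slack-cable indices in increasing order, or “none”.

i=1: geometric 1.1180 vs commanded 1.4524 ⇒ slack
i=2: geometric 6.1033 vs commanded 6.1032 ⇒ taut
i=3: geometric 5.0249 vs commanded 5.0249 ⇒ taut

1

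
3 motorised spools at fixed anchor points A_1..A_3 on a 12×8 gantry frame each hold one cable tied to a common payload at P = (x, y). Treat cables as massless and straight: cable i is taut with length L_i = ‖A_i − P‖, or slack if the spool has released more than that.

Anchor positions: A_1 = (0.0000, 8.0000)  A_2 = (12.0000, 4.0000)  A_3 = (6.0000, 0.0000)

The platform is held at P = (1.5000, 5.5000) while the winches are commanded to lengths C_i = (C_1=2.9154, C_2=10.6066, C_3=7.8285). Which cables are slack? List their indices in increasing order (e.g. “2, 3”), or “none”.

3

i=1: geometric 2.9155 vs commanded 2.9154 ⇒ taut
i=2: geometric 10.6066 vs commanded 10.6066 ⇒ taut
i=3: geometric 7.1063 vs commanded 7.8285 ⇒ slack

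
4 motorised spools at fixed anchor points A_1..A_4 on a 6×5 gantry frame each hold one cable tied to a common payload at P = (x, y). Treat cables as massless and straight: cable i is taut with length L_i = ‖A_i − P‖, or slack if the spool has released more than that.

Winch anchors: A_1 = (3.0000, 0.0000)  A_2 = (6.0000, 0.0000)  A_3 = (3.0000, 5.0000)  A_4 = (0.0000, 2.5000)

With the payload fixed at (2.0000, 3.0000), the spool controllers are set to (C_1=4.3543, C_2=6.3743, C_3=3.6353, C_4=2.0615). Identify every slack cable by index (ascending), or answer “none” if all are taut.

cable 1: L_1 = ‖A_1−P‖ = 3.1623;  C_1 = 4.3543 → slack
cable 2: L_2 = ‖A_2−P‖ = 5.0000;  C_2 = 6.3743 → slack
cable 3: L_3 = ‖A_3−P‖ = 2.2361;  C_3 = 3.6353 → slack
cable 4: L_4 = ‖A_4−P‖ = 2.0616;  C_4 = 2.0615 → taut

1, 2, 3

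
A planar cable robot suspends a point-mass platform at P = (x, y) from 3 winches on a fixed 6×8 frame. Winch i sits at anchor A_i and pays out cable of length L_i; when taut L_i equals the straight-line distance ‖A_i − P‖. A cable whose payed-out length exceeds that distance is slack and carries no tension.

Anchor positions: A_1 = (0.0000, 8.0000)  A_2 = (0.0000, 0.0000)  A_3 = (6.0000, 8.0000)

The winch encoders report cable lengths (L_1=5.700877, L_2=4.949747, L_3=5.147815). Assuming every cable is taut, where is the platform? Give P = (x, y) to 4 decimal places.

expand ‖A_i−P‖²=L_i² and subtract eq 1 (c_i ≔ ‖A_i‖²−L_i²)
c_1 = 0.0000+64.0000−32.5000 = 31.5000
eq1−eq2 → [0.0000  16.0000]·P = 56.0000
eq1−eq3 → [-12.0000  0.0000]·P = -42.0000
2×2 solve → P = (3.5000, 3.5000)

(3.5000, 3.5000)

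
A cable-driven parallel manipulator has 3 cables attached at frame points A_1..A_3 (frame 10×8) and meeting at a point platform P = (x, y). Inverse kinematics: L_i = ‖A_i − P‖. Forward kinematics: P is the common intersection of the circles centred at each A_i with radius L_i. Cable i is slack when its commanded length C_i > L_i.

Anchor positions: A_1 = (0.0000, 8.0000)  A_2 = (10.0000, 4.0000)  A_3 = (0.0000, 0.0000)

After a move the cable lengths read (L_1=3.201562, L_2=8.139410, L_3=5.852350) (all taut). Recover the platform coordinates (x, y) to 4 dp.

(2.0000, 5.5000)

circle eqns → linear via eq_j − eq_1; set q_j = A_j·A_j − L_j²
q_1 = 0.0000+64.0000−10.2500 = 53.7500
-20.0000·x + 8.0000·y = q_1−q_2 = 4.0000
0.0000·x + 16.0000·y = q_1−q_3 = 88.0000
solve first two rows → x=2.0000, y=5.5000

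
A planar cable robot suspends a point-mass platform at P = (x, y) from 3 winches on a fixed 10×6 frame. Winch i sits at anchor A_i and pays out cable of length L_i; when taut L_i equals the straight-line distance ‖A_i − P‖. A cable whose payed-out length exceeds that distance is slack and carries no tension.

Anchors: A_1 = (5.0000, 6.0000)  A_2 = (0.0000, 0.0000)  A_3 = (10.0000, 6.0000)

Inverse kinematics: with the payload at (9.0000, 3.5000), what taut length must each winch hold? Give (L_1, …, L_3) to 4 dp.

(4.7170, 9.6566, 2.6926)

cable 1: Δx=-4.0000, Δy=2.5000; L_1 = √(Δx²+Δy²) = 4.7170
cable 2: Δx=-9.0000, Δy=-3.5000; L_2 = √(Δx²+Δy²) = 9.6566
cable 3: Δx=1.0000, Δy=2.5000; L_3 = √(Δx²+Δy²) = 2.6926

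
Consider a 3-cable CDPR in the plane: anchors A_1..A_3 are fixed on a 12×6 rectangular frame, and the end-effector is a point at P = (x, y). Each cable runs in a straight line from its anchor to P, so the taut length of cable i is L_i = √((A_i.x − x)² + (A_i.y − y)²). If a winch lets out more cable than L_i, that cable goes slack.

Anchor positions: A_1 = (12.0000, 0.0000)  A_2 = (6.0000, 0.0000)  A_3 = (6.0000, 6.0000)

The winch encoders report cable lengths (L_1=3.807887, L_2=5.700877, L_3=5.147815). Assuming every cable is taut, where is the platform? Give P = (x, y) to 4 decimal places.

each cable: (A_i−P)·(A_i−P) = L_i²; let c_i = ‖A_i‖²−L_i²
c_1 = 144.0000+0.0000−14.5000 = 129.5000
row 1: 12.0000x + 0.0000y = 126.0000  (c_2=3.5000)
row 2: 12.0000x − 12.0000y = 84.0000  (c_3=45.5000)
Cramer on rows 1–2 → x = 10.5000, y = 3.5000

(10.5000, 3.5000)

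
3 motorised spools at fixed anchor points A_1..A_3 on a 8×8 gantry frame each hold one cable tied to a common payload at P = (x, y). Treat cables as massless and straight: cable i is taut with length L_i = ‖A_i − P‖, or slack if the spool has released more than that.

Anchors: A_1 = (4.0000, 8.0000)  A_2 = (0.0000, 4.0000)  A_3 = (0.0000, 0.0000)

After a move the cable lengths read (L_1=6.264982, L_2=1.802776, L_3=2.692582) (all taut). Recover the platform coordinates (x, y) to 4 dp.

expand ‖A_i−P‖²=L_i² and subtract eq 1 (c_i ≔ ‖A_i‖²−L_i²)
c_1 = 16.0000+64.0000−39.2500 = 40.7500
eq1−eq2 → [8.0000  8.0000]·P = 28.0000
eq1−eq3 → [8.0000  16.0000]·P = 48.0000
2×2 solve → P = (1.0000, 2.5000)

(1.0000, 2.5000)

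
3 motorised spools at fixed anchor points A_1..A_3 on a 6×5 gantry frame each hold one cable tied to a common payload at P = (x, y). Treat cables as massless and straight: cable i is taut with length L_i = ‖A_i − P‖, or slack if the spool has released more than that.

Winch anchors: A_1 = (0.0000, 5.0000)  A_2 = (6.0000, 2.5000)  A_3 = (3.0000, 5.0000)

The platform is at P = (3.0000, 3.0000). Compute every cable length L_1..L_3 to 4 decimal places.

(3.6056, 3.0414, 2.0000)

L_1 = √((0.0000−3.0000)² + (5.0000−3.0000)²) = 3.6056
L_2 = √((6.0000−3.0000)² + (2.5000−3.0000)²) = 3.0414
L_3 = √((3.0000−3.0000)² + (5.0000−3.0000)²) = 2.0000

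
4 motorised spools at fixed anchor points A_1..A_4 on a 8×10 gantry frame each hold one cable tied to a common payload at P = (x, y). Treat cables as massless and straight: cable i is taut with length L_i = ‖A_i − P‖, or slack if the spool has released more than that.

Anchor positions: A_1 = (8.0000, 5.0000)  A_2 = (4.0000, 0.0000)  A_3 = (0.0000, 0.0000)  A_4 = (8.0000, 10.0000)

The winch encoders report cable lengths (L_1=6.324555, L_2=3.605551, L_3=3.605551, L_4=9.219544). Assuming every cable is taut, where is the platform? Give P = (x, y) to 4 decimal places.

(2.0000, 3.0000)

circle eqns → linear via eq_j − eq_1; set c_j = A_j·A_j − L_j²
c_1 = 64.0000+25.0000−40.0000 = 49.0000
8.0000·x + 10.0000·y = c_1−c_2 = 46.0000
16.0000·x + 10.0000·y = c_1−c_3 = 62.0000
0.0000·x − 10.0000·y = c_1−c_4 = -30.0000
solve first two rows → x=2.0000, y=3.0000
check cable 4: ‖A_4−P‖² = 85.0000 ≈ L_4² = 85.0000 ✓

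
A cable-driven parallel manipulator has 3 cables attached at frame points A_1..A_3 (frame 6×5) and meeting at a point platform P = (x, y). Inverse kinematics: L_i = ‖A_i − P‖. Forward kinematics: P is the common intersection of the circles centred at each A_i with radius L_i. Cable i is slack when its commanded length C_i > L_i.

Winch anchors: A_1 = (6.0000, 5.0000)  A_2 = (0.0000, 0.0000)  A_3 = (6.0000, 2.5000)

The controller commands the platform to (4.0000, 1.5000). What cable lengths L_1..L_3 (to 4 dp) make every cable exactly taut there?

(4.0311, 4.2720, 2.2361)

cable 1: Δx=2.0000, Δy=3.5000; L_1 = √(Δx²+Δy²) = 4.0311
cable 2: Δx=-4.0000, Δy=-1.5000; L_2 = √(Δx²+Δy²) = 4.2720
cable 3: Δx=2.0000, Δy=1.0000; L_3 = √(Δx²+Δy²) = 2.2361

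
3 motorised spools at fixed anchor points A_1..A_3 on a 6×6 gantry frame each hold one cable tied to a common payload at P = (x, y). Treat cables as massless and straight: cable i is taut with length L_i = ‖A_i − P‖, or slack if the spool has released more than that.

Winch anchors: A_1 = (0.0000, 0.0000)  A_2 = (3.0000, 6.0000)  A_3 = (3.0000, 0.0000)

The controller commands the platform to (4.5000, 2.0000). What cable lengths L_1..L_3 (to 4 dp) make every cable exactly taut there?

(4.9244, 4.2720, 2.5000)

L_1 = √((0.0000−4.5000)² + (0.0000−2.0000)²) = 4.9244
L_2 = √((3.0000−4.5000)² + (6.0000−2.0000)²) = 4.2720
L_3 = √((3.0000−4.5000)² + (0.0000−2.0000)²) = 2.5000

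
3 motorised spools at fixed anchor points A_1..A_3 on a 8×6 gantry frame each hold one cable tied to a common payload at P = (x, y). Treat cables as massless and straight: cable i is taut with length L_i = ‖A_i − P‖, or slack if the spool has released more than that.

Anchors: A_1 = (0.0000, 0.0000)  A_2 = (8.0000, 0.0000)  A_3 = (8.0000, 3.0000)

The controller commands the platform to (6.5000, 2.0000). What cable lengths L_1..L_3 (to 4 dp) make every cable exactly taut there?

(6.8007, 2.5000, 1.8028)

L_1: Δ = A_1−P = (-6.5000, -2.0000) → ‖Δ‖ = √46.2500 = 6.8007
L_2: Δ = A_2−P = (1.5000, -2.0000) → ‖Δ‖ = √6.2500 = 2.5000
L_3: Δ = A_3−P = (1.5000, 1.0000) → ‖Δ‖ = √3.2500 = 1.8028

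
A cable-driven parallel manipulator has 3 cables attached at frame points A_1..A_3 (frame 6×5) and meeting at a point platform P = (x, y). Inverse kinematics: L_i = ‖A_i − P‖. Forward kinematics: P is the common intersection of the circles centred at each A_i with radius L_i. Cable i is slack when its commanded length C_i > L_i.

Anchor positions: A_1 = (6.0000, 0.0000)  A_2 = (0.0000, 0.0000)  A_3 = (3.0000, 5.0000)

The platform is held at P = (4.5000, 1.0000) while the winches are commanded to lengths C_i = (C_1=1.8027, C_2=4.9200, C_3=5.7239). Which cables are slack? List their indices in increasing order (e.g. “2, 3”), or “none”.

cable 1: √((1.5000)²+(-1.0000)²)=1.8028, C_1=1.8027: taut
cable 2: √((-4.5000)²+(-1.0000)²)=4.6098, C_2=4.9200: slack
cable 3: √((-1.5000)²+(4.0000)²)=4.2720, C_3=5.7239: slack

2, 3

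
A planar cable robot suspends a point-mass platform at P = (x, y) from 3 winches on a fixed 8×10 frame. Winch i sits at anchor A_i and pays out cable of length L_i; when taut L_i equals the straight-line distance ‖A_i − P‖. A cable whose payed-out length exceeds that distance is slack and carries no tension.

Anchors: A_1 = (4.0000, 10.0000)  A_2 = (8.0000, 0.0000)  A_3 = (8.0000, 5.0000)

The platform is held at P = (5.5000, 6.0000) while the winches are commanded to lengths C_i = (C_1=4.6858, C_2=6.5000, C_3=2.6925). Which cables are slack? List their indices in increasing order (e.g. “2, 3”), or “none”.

cable 1: √((-1.5000)²+(4.0000)²)=4.2720, C_1=4.6858: slack
cable 2: √((2.5000)²+(-6.0000)²)=6.5000, C_2=6.5000: taut
cable 3: √((2.5000)²+(-1.0000)²)=2.6926, C_3=2.6925: taut

1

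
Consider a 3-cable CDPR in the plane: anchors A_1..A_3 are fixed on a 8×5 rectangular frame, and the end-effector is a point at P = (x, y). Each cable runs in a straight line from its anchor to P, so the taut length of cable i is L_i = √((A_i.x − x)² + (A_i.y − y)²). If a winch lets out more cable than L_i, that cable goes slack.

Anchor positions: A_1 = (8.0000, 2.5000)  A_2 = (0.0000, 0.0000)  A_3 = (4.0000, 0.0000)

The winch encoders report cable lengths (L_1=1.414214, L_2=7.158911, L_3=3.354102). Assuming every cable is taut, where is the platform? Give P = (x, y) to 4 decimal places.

(7.0000, 1.5000)

expand ‖A_i−P‖²=L_i² and subtract eq 1 (k_i ≔ ‖A_i‖²−L_i²)
k_1 = 64.0000+6.2500−2.0000 = 68.2500
eq1−eq2 → [16.0000  5.0000]·P = 119.5000
eq1−eq3 → [8.0000  5.0000]·P = 63.5000
2×2 solve → P = (7.0000, 1.5000)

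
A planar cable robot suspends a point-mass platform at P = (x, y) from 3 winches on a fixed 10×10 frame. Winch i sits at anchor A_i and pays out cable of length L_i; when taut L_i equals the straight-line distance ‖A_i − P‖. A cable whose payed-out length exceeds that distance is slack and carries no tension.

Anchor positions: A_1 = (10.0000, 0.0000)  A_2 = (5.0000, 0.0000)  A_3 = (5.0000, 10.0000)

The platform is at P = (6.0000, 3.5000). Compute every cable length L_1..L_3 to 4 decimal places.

(5.3151, 3.6401, 6.5765)

L_1 = √((10.0000−6.0000)² + (0.0000−3.5000)²) = 5.3151
L_2 = √((5.0000−6.0000)² + (0.0000−3.5000)²) = 3.6401
L_3 = √((5.0000−6.0000)² + (10.0000−3.5000)²) = 6.5765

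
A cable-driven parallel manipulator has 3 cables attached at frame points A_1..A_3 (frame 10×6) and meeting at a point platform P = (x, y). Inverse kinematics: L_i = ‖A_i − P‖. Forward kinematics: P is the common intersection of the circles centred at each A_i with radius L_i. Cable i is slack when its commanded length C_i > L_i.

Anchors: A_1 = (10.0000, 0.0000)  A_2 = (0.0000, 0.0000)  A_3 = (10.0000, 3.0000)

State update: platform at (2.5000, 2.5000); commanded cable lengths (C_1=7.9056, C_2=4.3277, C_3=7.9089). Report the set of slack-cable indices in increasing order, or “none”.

cable 1: L_1 = ‖A_1−P‖ = 7.9057;  C_1 = 7.9056 → taut
cable 2: L_2 = ‖A_2−P‖ = 3.5355;  C_2 = 4.3277 → slack
cable 3: L_3 = ‖A_3−P‖ = 7.5166;  C_3 = 7.9089 → slack

2, 3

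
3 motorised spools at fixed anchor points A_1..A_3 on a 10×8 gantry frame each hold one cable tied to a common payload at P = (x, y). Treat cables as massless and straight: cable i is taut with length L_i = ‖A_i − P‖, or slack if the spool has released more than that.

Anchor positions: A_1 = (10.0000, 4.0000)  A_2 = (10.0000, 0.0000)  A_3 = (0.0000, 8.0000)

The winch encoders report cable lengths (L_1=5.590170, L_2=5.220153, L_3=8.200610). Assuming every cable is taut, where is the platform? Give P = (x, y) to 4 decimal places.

circle eqns → linear via eq_j − eq_1; set c_j = A_j·A_j − L_j²
c_1 = 100.0000+16.0000−31.2500 = 84.7500
0.0000·x + 8.0000·y = c_1−c_2 = 12.0000
20.0000·x − 8.0000·y = c_1−c_3 = 88.0000
solve first two rows → x=5.0000, y=1.5000

(5.0000, 1.5000)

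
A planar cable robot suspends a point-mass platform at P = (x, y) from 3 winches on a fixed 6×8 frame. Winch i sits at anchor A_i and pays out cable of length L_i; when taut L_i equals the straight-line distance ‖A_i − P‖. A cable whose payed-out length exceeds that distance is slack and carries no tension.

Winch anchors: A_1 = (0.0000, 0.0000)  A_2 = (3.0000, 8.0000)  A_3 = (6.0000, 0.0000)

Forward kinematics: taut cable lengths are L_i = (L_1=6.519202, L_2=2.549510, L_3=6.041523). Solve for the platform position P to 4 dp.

(3.5000, 5.5000)

expand ‖A_i−P‖²=L_i² and subtract eq 1 (c_i ≔ ‖A_i‖²−L_i²)
c_1 = 0.0000+0.0000−42.5000 = -42.5000
eq1−eq2 → [-6.0000  -16.0000]·P = -109.0000
eq1−eq3 → [-12.0000  0.0000]·P = -42.0000
2×2 solve → P = (3.5000, 5.5000)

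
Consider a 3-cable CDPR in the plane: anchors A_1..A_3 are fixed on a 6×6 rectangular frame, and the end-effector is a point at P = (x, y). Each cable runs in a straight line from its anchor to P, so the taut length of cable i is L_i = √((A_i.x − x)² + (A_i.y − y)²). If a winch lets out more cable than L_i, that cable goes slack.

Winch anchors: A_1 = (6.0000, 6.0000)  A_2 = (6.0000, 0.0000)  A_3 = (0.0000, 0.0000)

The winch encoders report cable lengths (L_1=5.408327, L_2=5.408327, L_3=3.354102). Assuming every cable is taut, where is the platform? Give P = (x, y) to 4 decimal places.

(1.5000, 3.0000)

expand ‖A_i−P‖²=L_i² and subtract eq 1 (q_i ≔ ‖A_i‖²−L_i²)
q_1 = 36.0000+36.0000−29.2500 = 42.7500
eq1−eq2 → [0.0000  12.0000]·P = 36.0000
eq1−eq3 → [12.0000  12.0000]·P = 54.0000
2×2 solve → P = (1.5000, 3.0000)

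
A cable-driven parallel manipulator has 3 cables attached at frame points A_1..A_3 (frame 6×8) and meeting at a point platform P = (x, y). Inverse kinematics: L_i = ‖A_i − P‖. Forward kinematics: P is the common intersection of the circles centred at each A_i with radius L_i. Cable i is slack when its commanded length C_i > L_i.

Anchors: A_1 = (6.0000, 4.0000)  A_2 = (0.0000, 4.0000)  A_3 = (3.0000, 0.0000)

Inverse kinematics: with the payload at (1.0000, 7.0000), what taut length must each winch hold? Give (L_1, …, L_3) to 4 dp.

(5.8310, 3.1623, 7.2801)

L_1 = √((6.0000−1.0000)² + (4.0000−7.0000)²) = 5.8310
L_2 = √((0.0000−1.0000)² + (4.0000−7.0000)²) = 3.1623
L_3 = √((3.0000−1.0000)² + (0.0000−7.0000)²) = 7.2801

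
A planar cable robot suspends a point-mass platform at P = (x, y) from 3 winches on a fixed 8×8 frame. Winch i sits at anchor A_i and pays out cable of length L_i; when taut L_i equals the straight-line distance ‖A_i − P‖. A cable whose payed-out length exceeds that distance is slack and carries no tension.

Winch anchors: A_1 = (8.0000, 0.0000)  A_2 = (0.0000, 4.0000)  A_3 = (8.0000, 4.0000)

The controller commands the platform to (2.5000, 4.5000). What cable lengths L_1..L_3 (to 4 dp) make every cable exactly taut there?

L_1 = √((8.0000−2.5000)² + (0.0000−4.5000)²) = 7.1063
L_2 = √((0.0000−2.5000)² + (4.0000−4.5000)²) = 2.5495
L_3 = √((8.0000−2.5000)² + (4.0000−4.5000)²) = 5.5227

(7.1063, 2.5495, 5.5227)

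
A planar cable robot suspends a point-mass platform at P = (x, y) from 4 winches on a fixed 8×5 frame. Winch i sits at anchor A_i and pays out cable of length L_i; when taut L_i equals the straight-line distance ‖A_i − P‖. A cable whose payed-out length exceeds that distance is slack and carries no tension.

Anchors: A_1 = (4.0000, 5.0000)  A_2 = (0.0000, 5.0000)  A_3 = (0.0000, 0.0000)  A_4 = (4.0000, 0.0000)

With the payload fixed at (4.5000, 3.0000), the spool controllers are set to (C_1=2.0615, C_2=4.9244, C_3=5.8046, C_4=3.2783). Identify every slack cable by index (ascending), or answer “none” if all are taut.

3, 4

i=1: geometric 2.0616 vs commanded 2.0615 ⇒ taut
i=2: geometric 4.9244 vs commanded 4.9244 ⇒ taut
i=3: geometric 5.4083 vs commanded 5.8046 ⇒ slack
i=4: geometric 3.0414 vs commanded 3.2783 ⇒ slack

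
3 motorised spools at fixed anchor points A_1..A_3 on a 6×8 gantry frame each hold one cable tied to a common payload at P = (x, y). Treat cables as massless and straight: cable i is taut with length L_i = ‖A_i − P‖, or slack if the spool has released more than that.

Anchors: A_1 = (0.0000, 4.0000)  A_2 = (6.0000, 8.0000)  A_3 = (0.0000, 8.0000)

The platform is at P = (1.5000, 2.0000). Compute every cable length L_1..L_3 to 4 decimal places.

(2.5000, 7.5000, 6.1847)

L_1: Δ = A_1−P = (-1.5000, 2.0000) → ‖Δ‖ = √6.2500 = 2.5000
L_2: Δ = A_2−P = (4.5000, 6.0000) → ‖Δ‖ = √56.2500 = 7.5000
L_3: Δ = A_3−P = (-1.5000, 6.0000) → ‖Δ‖ = √38.2500 = 6.1847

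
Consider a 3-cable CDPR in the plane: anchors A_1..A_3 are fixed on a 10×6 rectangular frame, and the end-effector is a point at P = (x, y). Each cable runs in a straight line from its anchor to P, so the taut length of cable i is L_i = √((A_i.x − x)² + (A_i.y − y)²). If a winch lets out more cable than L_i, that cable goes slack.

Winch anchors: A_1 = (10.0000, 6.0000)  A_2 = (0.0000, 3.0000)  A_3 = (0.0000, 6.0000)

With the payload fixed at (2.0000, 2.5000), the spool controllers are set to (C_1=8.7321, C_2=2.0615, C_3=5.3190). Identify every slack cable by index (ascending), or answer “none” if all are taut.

3

cable 1: √((8.0000)²+(3.5000)²)=8.7321, C_1=8.7321: taut
cable 2: √((-2.0000)²+(0.5000)²)=2.0616, C_2=2.0615: taut
cable 3: √((-2.0000)²+(3.5000)²)=4.0311, C_3=5.3190: slack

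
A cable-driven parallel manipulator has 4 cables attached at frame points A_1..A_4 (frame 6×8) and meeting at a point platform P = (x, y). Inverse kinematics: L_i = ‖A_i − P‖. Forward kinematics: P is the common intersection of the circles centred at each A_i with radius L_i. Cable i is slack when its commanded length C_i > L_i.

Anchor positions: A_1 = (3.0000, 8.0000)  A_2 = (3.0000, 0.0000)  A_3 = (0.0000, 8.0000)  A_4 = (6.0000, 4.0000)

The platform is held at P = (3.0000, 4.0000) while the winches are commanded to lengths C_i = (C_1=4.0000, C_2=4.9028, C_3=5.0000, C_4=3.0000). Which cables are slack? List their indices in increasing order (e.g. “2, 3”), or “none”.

2

cable 1: √((0.0000)²+(4.0000)²)=4.0000, C_1=4.0000: taut
cable 2: √((0.0000)²+(-4.0000)²)=4.0000, C_2=4.9028: slack
cable 3: √((-3.0000)²+(4.0000)²)=5.0000, C_3=5.0000: taut
cable 4: √((3.0000)²+(0.0000)²)=3.0000, C_4=3.0000: taut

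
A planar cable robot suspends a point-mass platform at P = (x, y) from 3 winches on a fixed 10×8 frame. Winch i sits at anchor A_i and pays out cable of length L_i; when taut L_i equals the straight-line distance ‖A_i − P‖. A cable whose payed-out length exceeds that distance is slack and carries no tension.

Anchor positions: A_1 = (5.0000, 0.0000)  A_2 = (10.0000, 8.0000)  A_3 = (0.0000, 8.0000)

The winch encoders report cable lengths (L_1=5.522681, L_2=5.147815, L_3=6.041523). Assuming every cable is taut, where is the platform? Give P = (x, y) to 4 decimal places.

(5.5000, 5.5000)

circle eqns → linear via eq_j − eq_1; set k_j = A_j·A_j − L_j²
k_1 = 25.0000+0.0000−30.5000 = -5.5000
-10.0000·x − 16.0000·y = k_1−k_2 = -143.0000
10.0000·x − 16.0000·y = k_1−k_3 = -33.0000
solve first two rows → x=5.5000, y=5.5000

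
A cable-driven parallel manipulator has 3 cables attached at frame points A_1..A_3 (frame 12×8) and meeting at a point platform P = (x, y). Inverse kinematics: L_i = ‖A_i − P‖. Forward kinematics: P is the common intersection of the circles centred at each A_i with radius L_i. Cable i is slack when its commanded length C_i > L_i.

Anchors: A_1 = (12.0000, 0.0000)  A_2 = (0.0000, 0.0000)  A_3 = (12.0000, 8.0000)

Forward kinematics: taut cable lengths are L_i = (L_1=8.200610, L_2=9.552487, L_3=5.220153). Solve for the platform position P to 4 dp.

(7.0000, 6.5000)

circle eqns → linear via eq_j − eq_1; set k_j = A_j·A_j − L_j²
k_1 = 144.0000+0.0000−67.2500 = 76.7500
24.0000·x + 0.0000·y = k_1−k_2 = 168.0000
0.0000·x − 16.0000·y = k_1−k_3 = -104.0000
solve first two rows → x=7.0000, y=6.5000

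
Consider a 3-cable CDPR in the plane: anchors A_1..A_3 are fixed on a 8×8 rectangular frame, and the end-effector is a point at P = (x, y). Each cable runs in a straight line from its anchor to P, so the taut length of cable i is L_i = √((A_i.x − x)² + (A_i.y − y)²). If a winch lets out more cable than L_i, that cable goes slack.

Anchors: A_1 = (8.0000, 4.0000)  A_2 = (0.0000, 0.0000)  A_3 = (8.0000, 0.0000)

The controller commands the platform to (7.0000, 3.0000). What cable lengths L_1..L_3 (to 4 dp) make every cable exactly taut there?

(1.4142, 7.6158, 3.1623)

L_1 = √((8.0000−7.0000)² + (4.0000−3.0000)²) = 1.4142
L_2 = √((0.0000−7.0000)² + (0.0000−3.0000)²) = 7.6158
L_3 = √((8.0000−7.0000)² + (0.0000−3.0000)²) = 3.1623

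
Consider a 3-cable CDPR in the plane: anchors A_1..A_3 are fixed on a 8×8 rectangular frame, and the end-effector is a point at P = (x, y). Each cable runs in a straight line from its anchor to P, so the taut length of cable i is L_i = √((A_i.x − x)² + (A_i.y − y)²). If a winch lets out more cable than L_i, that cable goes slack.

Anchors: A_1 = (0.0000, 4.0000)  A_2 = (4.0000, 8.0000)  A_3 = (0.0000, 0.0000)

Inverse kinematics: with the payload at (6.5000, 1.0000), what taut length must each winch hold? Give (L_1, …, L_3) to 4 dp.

(7.1589, 7.4330, 6.5765)

L_1: Δ = A_1−P = (-6.5000, 3.0000) → ‖Δ‖ = √51.2500 = 7.1589
L_2: Δ = A_2−P = (-2.5000, 7.0000) → ‖Δ‖ = √55.2500 = 7.4330
L_3: Δ = A_3−P = (-6.5000, -1.0000) → ‖Δ‖ = √43.2500 = 6.5765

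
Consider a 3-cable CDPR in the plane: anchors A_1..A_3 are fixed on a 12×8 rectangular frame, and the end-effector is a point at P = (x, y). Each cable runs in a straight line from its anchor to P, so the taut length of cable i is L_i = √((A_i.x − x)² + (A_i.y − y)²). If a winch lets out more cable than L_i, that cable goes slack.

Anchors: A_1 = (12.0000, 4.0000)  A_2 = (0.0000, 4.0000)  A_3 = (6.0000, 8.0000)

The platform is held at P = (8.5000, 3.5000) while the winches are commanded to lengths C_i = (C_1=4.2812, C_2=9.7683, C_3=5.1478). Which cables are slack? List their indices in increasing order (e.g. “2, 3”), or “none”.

cable 1: L_1 = ‖A_1−P‖ = 3.5355;  C_1 = 4.2812 → slack
cable 2: L_2 = ‖A_2−P‖ = 8.5147;  C_2 = 9.7683 → slack
cable 3: L_3 = ‖A_3−P‖ = 5.1478;  C_3 = 5.1478 → taut

1, 2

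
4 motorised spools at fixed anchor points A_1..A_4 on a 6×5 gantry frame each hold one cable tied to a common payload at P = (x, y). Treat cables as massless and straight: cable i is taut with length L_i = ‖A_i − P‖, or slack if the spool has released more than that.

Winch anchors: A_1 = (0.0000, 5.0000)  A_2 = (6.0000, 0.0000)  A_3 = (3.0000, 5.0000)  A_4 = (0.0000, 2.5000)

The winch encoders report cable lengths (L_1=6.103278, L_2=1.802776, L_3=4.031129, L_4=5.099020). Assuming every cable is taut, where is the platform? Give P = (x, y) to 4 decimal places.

(5.0000, 1.5000)

circle eqns → linear via eq_j − eq_1; set q_j = A_j·A_j − L_j²
q_1 = 0.0000+25.0000−37.2500 = -12.2500
-12.0000·x + 10.0000·y = q_1−q_2 = -45.0000
-6.0000·x + 0.0000·y = q_1−q_3 = -30.0000
0.0000·x + 5.0000·y = q_1−q_4 = 7.5000
solve first two rows → x=5.0000, y=1.5000
check cable 4: ‖A_4−P‖² = 26.0000 ≈ L_4² = 26.0000 ✓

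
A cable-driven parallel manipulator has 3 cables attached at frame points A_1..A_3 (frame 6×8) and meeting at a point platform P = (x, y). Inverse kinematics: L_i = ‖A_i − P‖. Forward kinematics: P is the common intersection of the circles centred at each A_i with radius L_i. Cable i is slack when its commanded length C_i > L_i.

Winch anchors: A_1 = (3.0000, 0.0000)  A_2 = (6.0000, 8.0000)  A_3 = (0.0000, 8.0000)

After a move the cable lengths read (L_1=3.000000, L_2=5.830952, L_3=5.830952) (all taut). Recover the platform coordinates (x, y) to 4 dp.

(3.0000, 3.0000)

expand ‖A_i−P‖²=L_i² and subtract eq 1 (c_i ≔ ‖A_i‖²−L_i²)
c_1 = 9.0000+0.0000−9.0000 = 0.0000
eq1−eq2 → [-6.0000  -16.0000]·P = -66.0000
eq1−eq3 → [6.0000  -16.0000]·P = -30.0000
2×2 solve → P = (3.0000, 3.0000)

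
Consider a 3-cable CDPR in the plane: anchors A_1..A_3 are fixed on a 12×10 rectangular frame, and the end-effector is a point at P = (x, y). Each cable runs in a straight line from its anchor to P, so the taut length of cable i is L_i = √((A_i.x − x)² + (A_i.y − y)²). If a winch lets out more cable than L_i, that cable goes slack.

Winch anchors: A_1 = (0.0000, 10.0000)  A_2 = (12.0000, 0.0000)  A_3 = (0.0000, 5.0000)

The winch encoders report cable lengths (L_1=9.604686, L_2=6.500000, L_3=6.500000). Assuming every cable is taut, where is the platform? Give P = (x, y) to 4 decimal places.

(6.0000, 2.5000)

each cable: (A_i−P)·(A_i−P) = L_i²; let c_i = ‖A_i‖²−L_i²
c_1 = 0.0000+100.0000−92.2500 = 7.7500
row 1: -24.0000x + 20.0000y = -94.0000  (c_2=101.7500)
row 2: 0.0000x + 10.0000y = 25.0000  (c_3=-17.2500)
Cramer on rows 1–2 → x = 6.0000, y = 2.5000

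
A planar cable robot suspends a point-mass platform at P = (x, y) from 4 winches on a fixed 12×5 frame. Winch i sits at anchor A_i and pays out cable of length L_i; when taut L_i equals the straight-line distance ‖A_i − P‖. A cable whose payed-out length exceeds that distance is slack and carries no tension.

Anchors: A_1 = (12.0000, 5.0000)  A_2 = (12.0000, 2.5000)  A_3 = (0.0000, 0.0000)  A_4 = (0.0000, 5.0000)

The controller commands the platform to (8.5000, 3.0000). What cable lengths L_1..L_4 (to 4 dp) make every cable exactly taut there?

L_1: Δ = A_1−P = (3.5000, 2.0000) → ‖Δ‖ = √16.2500 = 4.0311
L_2: Δ = A_2−P = (3.5000, -0.5000) → ‖Δ‖ = √12.5000 = 3.5355
L_3: Δ = A_3−P = (-8.5000, -3.0000) → ‖Δ‖ = √81.2500 = 9.0139
L_4: Δ = A_4−P = (-8.5000, 2.0000) → ‖Δ‖ = √76.2500 = 8.7321

(4.0311, 3.5355, 9.0139, 8.7321)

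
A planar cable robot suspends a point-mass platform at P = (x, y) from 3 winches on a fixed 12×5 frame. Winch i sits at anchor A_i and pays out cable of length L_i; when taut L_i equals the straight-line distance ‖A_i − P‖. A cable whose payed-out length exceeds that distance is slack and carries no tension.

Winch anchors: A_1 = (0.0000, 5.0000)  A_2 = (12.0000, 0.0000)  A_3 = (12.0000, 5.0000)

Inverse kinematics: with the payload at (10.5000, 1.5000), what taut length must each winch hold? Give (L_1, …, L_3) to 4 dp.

(11.0680, 2.1213, 3.8079)

cable 1: Δx=-10.5000, Δy=3.5000; L_1 = √(Δx²+Δy²) = 11.0680
cable 2: Δx=1.5000, Δy=-1.5000; L_2 = √(Δx²+Δy²) = 2.1213
cable 3: Δx=1.5000, Δy=3.5000; L_3 = √(Δx²+Δy²) = 3.8079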